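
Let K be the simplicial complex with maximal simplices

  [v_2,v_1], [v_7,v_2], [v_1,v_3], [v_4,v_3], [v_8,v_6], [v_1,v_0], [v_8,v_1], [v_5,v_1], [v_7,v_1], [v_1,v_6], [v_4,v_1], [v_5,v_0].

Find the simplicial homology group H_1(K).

Take the total order v_0 < v_1 < v_2 < v_3 < v_4 < v_5 < v_6 < v_7 < v_8 on the vertex set. Then K (dimension 1) consists of the simplices:

  0-simplices (9): [v_0], [v_1], [v_2], [v_3], [v_4], [v_5], [v_6], [v_7], [v_8]
  1-simplices (12): [v_0,v_1], [v_0,v_5], [v_1,v_2], [v_1,v_3], [v_1,v_4], [v_1,v_5], [v_1,v_6], [v_1,v_7], [v_1,v_8], [v_2,v_7], [v_3,v_4], [v_6,v_8]

giving chain groups C_0 ≅ Z^9, C_1 ≅ Z^12.

∂_1: C_1 → C_0 sends each edge [p,q] (with p < q) to q − p. For instance
  ∂[v_1,v_8] = [v_8] − [v_1].
The resulting 9×12 matrix has rank 8, and its Smith normal form has invariant factors (1,1,1,1,1,1,1,1).

Computing H_k = (kernel of ∂_k) / (image of ∂_{k+1}):

  H_1: rank ker ∂_1 − rank ∂_2 = (12 − 8) − 0 = 4, and there is no ∂_2, so H_1 ≅ Z^4.

H_1 ≅ Z^4.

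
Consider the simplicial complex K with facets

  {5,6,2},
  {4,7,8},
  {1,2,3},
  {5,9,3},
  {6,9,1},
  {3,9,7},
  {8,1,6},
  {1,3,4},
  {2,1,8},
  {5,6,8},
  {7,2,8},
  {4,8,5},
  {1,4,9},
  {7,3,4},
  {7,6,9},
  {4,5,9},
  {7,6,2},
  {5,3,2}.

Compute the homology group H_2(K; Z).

H_2 = 0.

K has 9 vertices, 27 edges, 18 triangles.
rank ∂_2 = 18, rank ∂_3 = 0 ⇒ b_2 = 18 − 18 − 0 = 0. So H_2 = 0.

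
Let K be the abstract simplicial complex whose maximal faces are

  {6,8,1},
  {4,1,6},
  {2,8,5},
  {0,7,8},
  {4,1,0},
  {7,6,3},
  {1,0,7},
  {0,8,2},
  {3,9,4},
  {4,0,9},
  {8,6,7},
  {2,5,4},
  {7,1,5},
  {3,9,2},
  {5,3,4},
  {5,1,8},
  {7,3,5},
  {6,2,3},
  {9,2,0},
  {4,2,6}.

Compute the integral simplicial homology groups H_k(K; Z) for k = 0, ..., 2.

H_0 ≅ Z,  H_1 ≅ Z ⊕ Z/2,  H_2 = 0.

Take the total order 0 < 1 < 2 < 3 < 4 < 5 < 6 < 7 < 8 < 9 on the vertex set. Then K (dimension 2) consists of the simplices:

  0-simplices (10): [0], [1], [2], [3], [4], [5], [6], [7], [8], [9]
  1-simplices (30): (30 of them)
  2-simplices (20): (20 of them)

Hence C_0 ≅ Z^10, C_1 ≅ Z^30, C_2 ≅ Z^20.

∂_1: C_1 → C_0 is given by ∂[p,q] = [q] − [p].
As a 10×30 matrix over Z this has rank 9, with invariant factors (1,1,1,1,1,1,1,1,1).

∂_2: C_2 → C_1 maps a triangle to the signed sum of its edges. For instance
  ∂[2,4,5] = [4,5] − [2,5] + [2,4],
  ∂[1,5,7] = [5,7] − [1,7] + [1,5].
The 30×20 boundary matrix has rank 20 and Smith normal form diag(1,1,1,1,1,1,1,1,1,1,1,1,1,1,1,1,1,1,1,2).

Computing H_k = (kernel of ∂_k) / (image of ∂_{k+1}):

  H_0: rank C_0 − rank ∂_1 = 10 − 9 = 1, and the invariant factors of ∂_1 are all 1, so H_0 ≅ Z.
  H_1: rank ker ∂_1 − rank ∂_2 = (30 − 9) − 20 = 1, and ∂_2 has invariant factor 2 > 1, so H_1 ≅ Z ⊕ Z/2.
  H_2: rank ker ∂_2 − rank ∂_3 = (20 − 20) − 0 = 0, and there is no ∂_3, so H_2 ≅ 0.

(K is a triangulation of the Klein bottle.)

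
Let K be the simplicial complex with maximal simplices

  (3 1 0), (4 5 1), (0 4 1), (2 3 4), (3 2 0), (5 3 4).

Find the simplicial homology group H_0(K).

H_0 ≅ Z.

Order the vertices as 0 < 1 < 2 < 3 < 4 < 5. Listing each simplex with vertices in this order, K has dimension 2 with simplices:

  0-simplices (6): [0], [1], [2], [3], [4], [5]
  1-simplices (12): [0,1], [0,2], [0,3], [0,4], [1,3], [1,4], [1,5], [2,3], [2,4], [3,4], [3,5], [4,5]
  2-simplices (6): [0,1,3], [0,1,4], [0,2,3], [1,4,5], [2,3,4], [3,4,5]

so the chain groups are C_0 ≅ Z^6, C_1 ≅ Z^12, C_2 ≅ Z^6.

The boundary map ∂_1: C_1 → C_0 is given by ∂[p,q] = [q] − [p].
The 6×12 boundary matrix has rank 5 and Smith normal form diag(1,1,1,1,1).

The boundary map ∂_2: C_2 → C_1 maps a triangle to the signed sum of its edges. For instance
  ∂[3,4,5] = [4,5] − [3,5] + [3,4],
  ∂[0,1,3] = [1,3] − [0,3] + [0,1].
This gives a 12×6 integer matrix of rank 6; reducing to Smith normal form yields diagonal entries (1,1,1,1,1,1).

Reading off H_k = ker ∂_k / im ∂_{k+1}:

  H_0: rank C_0 − rank ∂_1 = 6 − 5 = 1, and the invariant factors of ∂_1 are all 1, so H_0 = Z.

(K is a triangulation of the cylinder S^1 x I.)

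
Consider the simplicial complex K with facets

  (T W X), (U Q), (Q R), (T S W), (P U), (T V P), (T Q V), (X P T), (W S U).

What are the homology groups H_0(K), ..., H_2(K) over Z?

H_0 ≅ Z,  H_1 ≅ Z^2,  H_2 = 0.

Fix the vertex order P < Q < R < S < T < U < V < W < X and write every simplex with vertices in increasing order. Then dim K = 2 and the simplices of K are:

  0-simplices (9): P, Q, R, S, T, U, V, W, X
  1-simplices (16): PT, PU, PV, PX, QR, QT, QU, QV, ST, SU, SW, TV, TW, TX, UW, WX
  2-simplices (6): PTV, PTX, QTV, STW, SUW, TWX

so the chain groups are C_0 ≅ Z^9, C_1 ≅ Z^16, C_2 ≅ Z^6.

∂_1: C_1 → C_0 is given by ∂[p,q] = [q] − [p].
The resulting 9×16 matrix has rank 8, and its Smith normal form has invariant factors (1,1,1,1,1,1,1,1).

∂_2: C_2 → C_1 sends each 2-simplex [p,q,r] to [q,r] − [p,r] + [p,q]. For instance
  ∂SUW = UW − SW + SU,
  ∂STW = TW − SW + ST.
As a 16×6 matrix over Z this has rank 6, with invariant factors (1,1,1,1,1,1).

From H_k ≅ ker(∂_k) / im(∂_{k+1}) we obtain:

  H_0: rank C_0 − rank ∂_1 = 9 − 8 = 1, and the invariant factors of ∂_1 are all 1, so H_0 = Z.
  H_1: rank ker ∂_1 − rank ∂_2 = (16 − 8) − 6 = 2, and the invariant factors of ∂_2 are all 1, so H_1 = Z^2.
  H_2: rank ker ∂_2 − rank ∂_3 = (6 − 6) − 0 = 0, and there is no ∂_3, so H_2 = 0.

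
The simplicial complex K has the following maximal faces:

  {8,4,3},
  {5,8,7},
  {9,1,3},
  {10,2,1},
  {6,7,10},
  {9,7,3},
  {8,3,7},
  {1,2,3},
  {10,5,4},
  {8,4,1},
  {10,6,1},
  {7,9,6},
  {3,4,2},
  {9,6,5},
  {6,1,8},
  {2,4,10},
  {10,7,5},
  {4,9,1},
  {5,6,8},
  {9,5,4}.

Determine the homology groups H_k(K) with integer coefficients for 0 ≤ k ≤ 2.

Order the vertices as 1 < 2 < 3 < 4 < 5 < 6 < 7 < 8 < 9 < 10. Listing each simplex with vertices in this order, K has dimension 2 with simplices:

  0-simplices (10): [1], [2], [3], [4], [5], [6], [7], [8], [9], [10]
  1-simplices (30): (30 of them)
  2-simplices (20): (20 of them)

giving chain groups C_0 ≅ Z^10, C_1 ≅ Z^30, C_2 ≅ Z^20.

∂_1: C_1 → C_0 sends each edge [p,q] (with p < q) to q − p. For instance
  ∂[5,10] = [10] − [5].
The 10×30 boundary matrix has rank 9 and Smith normal form diag(1,1,1,1,1,1,1,1,1).

Boundary ∂_2: C_2 → C_1 sends each 2-simplex [p,q,r] to [q,r] − [p,r] + [p,q]. For instance
  ∂[1,4,9] = [4,9] − [1,9] + [1,4],
  ∂[1,6,8] = [6,8] − [1,8] + [1,6].
The 30×20 boundary matrix has rank 20 and Smith normal form diag(1,1,1,1,1,1,1,1,1,1,1,1,1,1,1,1,1,1,1,2).

Computing H_k = (kernel of ∂_k) / (image of ∂_{k+1}):

  H_0: rank C_0 − rank ∂_1 = 10 − 9 = 1, and the invariant factors of ∂_1 are all 1, so H_0 = Z.
  H_1: rank ker ∂_1 − rank ∂_2 = (30 − 9) − 20 = 1, and ∂_2 has invariant factor 2 > 1, so H_1 = Z ⊕ Z/2.
  H_2: rank ker ∂_2 − rank ∂_3 = (20 − 20) − 0 = 0, and there is no ∂_3, so H_2 = 0.

As a check, the Euler characteristic is 10 − 30 + 20 = 0, which agrees with 1 − 1 + 0 = 0.

H_0 ≅ Z,  H_1 ≅ Z ⊕ Z/2,  H_2 = 0.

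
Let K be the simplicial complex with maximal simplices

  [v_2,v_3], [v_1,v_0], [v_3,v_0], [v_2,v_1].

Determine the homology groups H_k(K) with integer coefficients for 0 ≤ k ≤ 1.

H_0 ≅ Z,  H_1 ≅ Z.

We work with the vertex ordering v_0 < v_1 < v_2 < v_3. The simplices of K, each written with vertices in increasing order, are:

  0-simplices (4): [v_0], [v_1], [v_2], [v_3]
  1-simplices (4): [v_0,v_1], [v_0,v_3], [v_1,v_2], [v_2,v_3]

giving chain groups C_0 ≅ Z^4, C_1 ≅ Z^4.

∂_1: C_1 → C_0 sends each edge [p,q] (with p < q) to q − p. For instance
  ∂[v_0,v_1] = [v_1] − [v_0].
The 4×4 boundary matrix has rank 3 and Smith normal form diag(1,1,1).

Computing H_k = (kernel of ∂_k) / (image of ∂_{k+1}):

  H_0: rank C_0 − rank ∂_1 = 4 − 3 = 1, and the invariant factors of ∂_1 are all 1, so H_0 ≅ Z.
  H_1: rank ker ∂_1 − rank ∂_2 = (4 − 3) − 0 = 1, and there is no ∂_2, so H_1 ≅ Z.

As a check, the Euler characteristic is 4 − 4 = 0, which agrees with 1 − 1 = 0.
(K is a triangulation of the circle S^1.)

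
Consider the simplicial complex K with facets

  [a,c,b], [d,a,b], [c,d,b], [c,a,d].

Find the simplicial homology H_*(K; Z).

Fix the vertex order a < b < c < d and write every simplex with vertices in increasing order. Then dim K = 2 and the simplices of K are:

  0-simplices (4): a, b, c, d
  1-simplices (6): ab, ac, ad, bc, bd, cd
  2-simplices (4): abc, abd, acd, bcd

Hence C_0 ≅ Z^4, C_1 ≅ Z^6, C_2 ≅ Z^4.

Boundary ∂_1: C_1 → C_0 sends each edge [p,q] (with p < q) to q − p.
As a 4×6 matrix over Z this has rank 3, with invariant factors (1,1,1).

The boundary map ∂_2: C_2 → C_1 acts by ∂[p,q,r] = [q,r] − [p,r] + [p,q]. For instance
  ∂bcd = cd − bd + bc,
  ∂abc = bc − ac + ab.
This gives a 6×4 integer matrix of rank 3; reducing to Smith normal form yields diagonal entries (1,1,1).

Reading off H_k = ker ∂_k / im ∂_{k+1}:

  H_0: rank C_0 − rank ∂_1 = 4 − 3 = 1, and the invariant factors of ∂_1 are all 1, so H_0 ≅ Z.
  H_1: rank ker ∂_1 − rank ∂_2 = (6 − 3) − 3 = 0, and the invariant factors of ∂_2 are all 1, so H_1 ≅ 0.
  H_2: rank ker ∂_2 − rank ∂_3 = (4 − 3) − 0 = 1, and there is no ∂_3, so H_2 ≅ Z.

H_0 ≅ Z,  H_1 = 0,  H_2 ≅ Z.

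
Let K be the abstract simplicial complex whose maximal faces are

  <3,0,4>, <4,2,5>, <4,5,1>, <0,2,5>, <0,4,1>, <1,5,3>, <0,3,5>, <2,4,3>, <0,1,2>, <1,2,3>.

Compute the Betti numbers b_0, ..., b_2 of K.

K has 6 vertices, 15 edges, 10 triangles.
rank ∂_0 = 0, rank ∂_1 = 5 ⇒ b_0 = 6 − 0 − 5 = 1; all invariant factors of ∂_1 are 1 so no torsion. So H_0 ≅ Z.
rank ∂_1 = 5, rank ∂_2 = 10 ⇒ b_1 = 15 − 5 − 10 = 0; ∂_2 has invariant factor(s) [2] giving torsion. So H_1 ≅ Z/2.
rank ∂_2 = 10, rank ∂_3 = 0 ⇒ b_2 = 10 − 10 − 0 = 0. So H_2 ≅ 0.

b_0 = 1, b_1 = 0, b_2 = 0.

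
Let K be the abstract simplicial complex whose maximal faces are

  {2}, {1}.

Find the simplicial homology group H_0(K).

We work with the vertex ordering 1 < 2. The simplices of K, each written with vertices in increasing order, are:

  0-simplices (2): [1], [2]

so the chain groups are C_0 ≅ Z^2.

Reading off H_k = ker ∂_k / im ∂_{k+1}:

  H_0: rank C_0 − rank ∂_1 = 2 − 0 = 2, and there is no ∂_1, so H_0 ≅ Z^2.

H_0 ≅ Z^2.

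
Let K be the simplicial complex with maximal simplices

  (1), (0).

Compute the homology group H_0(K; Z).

K has 2 vertices.
rank ∂_0 = 0, rank ∂_1 = 0 ⇒ b_0 = 2 − 0 − 0 = 2. So H_0 ≅ Z^2.

H_0 ≅ Z^2.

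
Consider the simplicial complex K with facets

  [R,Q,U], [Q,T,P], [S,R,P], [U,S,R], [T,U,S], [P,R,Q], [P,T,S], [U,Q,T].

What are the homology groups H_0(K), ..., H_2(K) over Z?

H_0 = Z,  H_1 = 0,  H_2 = Z.

We work with the vertex ordering P < Q < R < S < T < U. The simplices of K, each written with vertices in increasing order, are:

  0-simplices (6): P, Q, R, S, T, U
  1-simplices (12): PQ, PR, PS, PT, QR, QT, QU, RS, RU, ST, SU, TU
  2-simplices (8): PQR, PQT, PRS, PST, QRU, QTU, RSU, STU

giving chain groups C_0 ≅ Z^6, C_1 ≅ Z^12, C_2 ≅ Z^8.

The boundary map ∂_1: C_1 → C_0 sends each edge [p,q] (with p < q) to q − p.
The resulting 6×12 matrix has rank 5, and its Smith normal form has invariant factors (1,1,1,1,1).

Boundary ∂_2: C_2 → C_1 sends each 2-simplex [p,q,r] to [q,r] − [p,r] + [p,q]. For instance
  ∂PST = ST − PT + PS,
  ∂PQR = QR − PR + PQ.
This gives a 12×8 integer matrix of rank 7; reducing to Smith normal form yields diagonal entries (1,1,1,1,1,1,1).

Reading off H_k = ker ∂_k / im ∂_{k+1}:

  H_0: rank C_0 − rank ∂_1 = 6 − 5 = 1, and the invariant factors of ∂_1 are all 1, so H_0 ≅ Z.
  H_1: rank ker ∂_1 − rank ∂_2 = (12 − 5) − 7 = 0, and the invariant factors of ∂_2 are all 1, so H_1 ≅ 0.
  H_2: rank ker ∂_2 − rank ∂_3 = (8 − 7) − 0 = 1, and there is no ∂_3, so H_2 ≅ Z.

As a check, the Euler characteristic is 6 − 12 + 8 = 2, which agrees with 1 − 0 + 1 = 2.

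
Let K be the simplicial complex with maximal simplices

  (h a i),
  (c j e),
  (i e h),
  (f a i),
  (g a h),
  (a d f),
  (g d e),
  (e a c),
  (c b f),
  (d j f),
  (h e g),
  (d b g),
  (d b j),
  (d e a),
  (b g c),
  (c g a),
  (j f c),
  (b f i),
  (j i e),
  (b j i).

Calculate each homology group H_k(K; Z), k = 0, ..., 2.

Order the vertices as a < b < c < d < e < f < g < h < i < j. Listing each simplex with vertices in this order, K has dimension 2 with simplices:

  0-simplices (10): a, b, c, d, e, f, g, h, i, j
  1-simplices (30): ac, ad, ae, af, ag, ah, ai, bc, bd, bf, bg, bi, bj, ce, cf, cg, cj, de, df, dg, dj, eg, eh, ei, ej, fi, fj, gh, hi, ij
  2-simplices (20): ace, acg, ade, adf, afi, agh, ahi, bcf, bcg, bdg, bdj, bfi, bij, cej, cfj, deg, dfj, egh, ehi, eij

so the chain groups are C_0 ≅ Z^10, C_1 ≅ Z^30, C_2 ≅ Z^20.

The boundary map ∂_1: C_1 → C_0 maps an edge to its endpoints' difference, ∂[p,q] = q − p.
As a 10×30 matrix over Z this has rank 9, with invariant factors (1,1,1,1,1,1,1,1,1).

The boundary map ∂_2: C_2 → C_1 sends each 2-simplex [p,q,r] to [q,r] − [p,r] + [p,q]. For instance
  ∂egh = gh − eh + eg,
  ∂adf = df − af + ad.
This gives a 30×20 integer matrix of rank 20; reducing to Smith normal form yields diagonal entries (1,1,1,1,1,1,1,1,1,1,1,1,1,1,1,1,1,1,1,2).

Reading off H_k = ker ∂_k / im ∂_{k+1}:

  H_0: rank C_0 − rank ∂_1 = 10 − 9 = 1, and the invariant factors of ∂_1 are all 1, so H_0 ≅ Z.
  H_1: rank ker ∂_1 − rank ∂_2 = (30 − 9) − 20 = 1, and ∂_2 has invariant factor 2 > 1, so H_1 ≅ Z ⊕ Z/2.
  H_2: rank ker ∂_2 − rank ∂_3 = (20 − 20) − 0 = 0, and there is no ∂_3, so H_2 ≅ 0.

As a check, the Euler characteristic is 10 − 30 + 20 = 0, which agrees with 1 − 1 + 0 = 0.
(K is a triangulation of the Klein bottle.)

H_0 = Z,  H_1 = Z ⊕ Z/2,  H_2 = 0.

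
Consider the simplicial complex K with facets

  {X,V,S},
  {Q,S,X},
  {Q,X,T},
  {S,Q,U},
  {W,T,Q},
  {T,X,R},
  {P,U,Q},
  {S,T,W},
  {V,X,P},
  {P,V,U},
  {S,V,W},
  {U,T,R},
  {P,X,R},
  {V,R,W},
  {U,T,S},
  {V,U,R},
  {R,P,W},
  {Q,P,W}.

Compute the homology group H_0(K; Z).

We work with the vertex ordering P < Q < R < S < T < U < V < W < X. The simplices of K, each written with vertices in increasing order, are:

  0-simplices (9): P, Q, R, S, T, U, V, W, X
  1-simplices (27): PQ, PR, PU, PV, PW, PX, QS, QT, QU, QW, QX, RT, RU, RV, RW, RX, ST, SU, SV, SW, SX, TU, TW, TX, UV, VW, VX
  2-simplices (18): PQU, PQW, PRW, PRX, PUV, PVX, QSU, QSX, QTW, QTX, RTU, RTX, RUV, RVW, STU, STW, SVW, SVX

giving chain groups C_0 ≅ Z^9, C_1 ≅ Z^27, C_2 ≅ Z^18.

Boundary ∂_1: C_1 → C_0 is given by ∂[p,q] = [q] − [p].
This gives a 9×27 integer matrix of rank 8; reducing to Smith normal form yields diagonal entries (1,1,1,1,1,1,1,1).

∂_2: C_2 → C_1 acts by ∂[p,q,r] = [q,r] − [p,r] + [p,q]. For instance
  ∂PVX = VX − PX + PV,
  ∂SVX = VX − SX + SV.
This gives a 27×18 integer matrix of rank 18; reducing to Smith normal form yields diagonal entries (1,1,1,1,1,1,1,1,1,1,1,1,1,1,1,1,1,2).

Now H_k = ker ∂_k / im ∂_{k+1}, so:

  H_0: rank C_0 − rank ∂_1 = 9 − 8 = 1, and the invariant factors of ∂_1 are all 1, so H_0 = Z.

H_0 ≅ Z.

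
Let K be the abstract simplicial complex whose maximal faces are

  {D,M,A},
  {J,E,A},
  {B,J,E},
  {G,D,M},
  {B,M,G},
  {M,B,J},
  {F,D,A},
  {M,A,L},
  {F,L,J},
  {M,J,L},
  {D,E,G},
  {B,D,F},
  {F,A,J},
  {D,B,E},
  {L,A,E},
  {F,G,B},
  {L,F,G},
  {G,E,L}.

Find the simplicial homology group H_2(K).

Order the vertices as A < B < D < E < F < G < J < L < M. Listing each simplex with vertices in this order, K has dimension 2 with simplices:

  0-simplices (9): A, B, D, E, F, G, J, L, M
  1-simplices (27): AD, AE, AF, AJ, AL, AM, BD, BE, BF, BG, BJ, BM, DE, DF, DG, DM, EG, EJ, EL, FG, FJ, FL, GL, GM, JL, JM, LM
  2-simplices (18): ADF, ADM, AEJ, AEL, AFJ, ALM, BDE, BDF, BEJ, BFG, BGM, BJM, DEG, DGM, EGL, FGL, FJL, JLM

so the chain groups are C_0 ≅ Z^9, C_1 ≅ Z^27, C_2 ≅ Z^18.

The boundary map ∂_1: C_1 → C_0 maps an edge to its endpoints' difference, ∂[p,q] = q − p.
This gives a 9×27 integer matrix of rank 8; reducing to Smith normal form yields diagonal entries (1,1,1,1,1,1,1,1).

Boundary ∂_2: C_2 → C_1 acts by ∂[p,q,r] = [q,r] − [p,r] + [p,q]. For instance
  ∂AEJ = EJ − AJ + AE,
  ∂FGL = GL − FL + FG.
As a 27×18 matrix over Z this has rank 18, with invariant factors (1,1,1,1,1,1,1,1,1,1,1,1,1,1,1,1,1,2).

Computing H_k = (kernel of ∂_k) / (image of ∂_{k+1}):

  H_2: rank ker ∂_2 − rank ∂_3 = (18 − 18) − 0 = 0, and there is no ∂_3, so H_2 = 0.

H_2 = 0.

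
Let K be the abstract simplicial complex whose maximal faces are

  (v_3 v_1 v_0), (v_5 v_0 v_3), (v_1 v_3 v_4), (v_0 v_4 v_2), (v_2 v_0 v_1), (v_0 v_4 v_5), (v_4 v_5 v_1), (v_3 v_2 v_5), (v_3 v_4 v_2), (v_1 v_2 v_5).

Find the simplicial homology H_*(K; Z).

Fix the vertex order v_0 < v_1 < v_2 < v_3 < v_4 < v_5 and write every simplex with vertices in increasing order. Then dim K = 2 and the simplices of K are:

  0-simplices (6): [v_0], [v_1], [v_2], [v_3], [v_4], [v_5]
  1-simplices (15): (15 of them)
  2-simplices (10): [v_0,v_1,v_2], [v_0,v_1,v_3], [v_0,v_2,v_4], [v_0,v_3,v_5], [v_0,v_4,v_5], [v_1,v_2,v_5], [v_1,v_3,v_4], [v_1,v_4,v_5], [v_2,v_3,v_4], [v_2,v_3,v_5]

so the chain groups are C_0 ≅ Z^6, C_1 ≅ Z^15, C_2 ≅ Z^10.

∂_1: C_1 → C_0 maps an edge to its endpoints' difference, ∂[p,q] = q − p. For instance
  ∂[v_0,v_4] = [v_4] − [v_0].
This gives a 6×15 integer matrix of rank 5; reducing to Smith normal form yields diagonal entries (1,1,1,1,1).

The boundary map ∂_2: C_2 → C_1 sends each 2-simplex [p,q,r] to [q,r] − [p,r] + [p,q]. For instance
  ∂[v_1,v_2,v_5] = [v_2,v_5] − [v_1,v_5] + [v_1,v_2],
  ∂[v_1,v_4,v_5] = [v_4,v_5] − [v_1,v_5] + [v_1,v_4].
As a 15×10 matrix over Z this has rank 10, with invariant factors (1,1,1,1,1,1,1,1,1,2).

From H_k ≅ ker(∂_k) / im(∂_{k+1}) we obtain:

  H_0: rank C_0 − rank ∂_1 = 6 − 5 = 1, and the invariant factors of ∂_1 are all 1, so H_0 = Z.
  H_1: rank ker ∂_1 − rank ∂_2 = (15 − 5) − 10 = 0, and ∂_2 has invariant factor 2 > 1, so H_1 = Z_2.
  H_2: rank ker ∂_2 − rank ∂_3 = (10 − 10) − 0 = 0, and there is no ∂_3, so H_2 = 0.

As a check, the Euler characteristic is 6 − 15 + 10 = 1, which agrees with 1 − 0 + 0 = 1.

H_0 ≅ Z,  H_1 ≅ Z_2,  H_2 = 0.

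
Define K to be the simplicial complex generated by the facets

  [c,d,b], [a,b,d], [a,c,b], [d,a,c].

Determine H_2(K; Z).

Order the vertices as a < b < c < d. Listing each simplex with vertices in this order, K has dimension 2 with simplices:

  0-simplices (4): a, b, c, d
  1-simplices (6): ab, ac, ad, bc, bd, cd
  2-simplices (4): abc, abd, acd, bcd

Hence C_0 ≅ Z^4, C_1 ≅ Z^6, C_2 ≅ Z^4.

The boundary map ∂_1: C_1 → C_0 is given by ∂[p,q] = [q] − [p].
The resulting 4×6 matrix has rank 3, and its Smith normal form has invariant factors (1,1,1).

Boundary ∂_2: C_2 → C_1 maps a triangle to the signed sum of its edges. For instance
  ∂acd = cd − ad + ac,
  ∂bcd = cd − bd + bc.
As a 6×4 matrix over Z this has rank 3, with invariant factors (1,1,1).

Computing H_k = (kernel of ∂_k) / (image of ∂_{k+1}):

  H_2: rank ker ∂_2 − rank ∂_3 = (4 − 3) − 0 = 1, and there is no ∂_3, so H_2 ≅ Z.

(K is a triangulation of the 2-sphere S^2.)

H_2 ≅ Z.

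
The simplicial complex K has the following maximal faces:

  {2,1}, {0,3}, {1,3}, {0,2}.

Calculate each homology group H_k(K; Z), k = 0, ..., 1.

H_0 = Z,  H_1 = Z.

Fix the vertex order 0 < 1 < 2 < 3 and write every simplex with vertices in increasing order. Then dim K = 1 and the simplices of K are:

  0-simplices (4): [0], [1], [2], [3]
  1-simplices (4): [0,2], [0,3], [1,2], [1,3]

giving chain groups C_0 ≅ Z^4, C_1 ≅ Z^4.

Boundary ∂_1: C_1 → C_0 sends each edge [p,q] (with p < q) to q − p. For instance
  ∂[0,2] = [2] − [0].
The resulting 4×4 matrix has rank 3, and its Smith normal form has invariant factors (1,1,1).

Reading off H_k = ker ∂_k / im ∂_{k+1}:

  H_0: rank C_0 − rank ∂_1 = 4 − 3 = 1, and the invariant factors of ∂_1 are all 1, so H_0 = Z.
  H_1: rank ker ∂_1 − rank ∂_2 = (4 − 3) − 0 = 1, and there is no ∂_2, so H_1 = Z.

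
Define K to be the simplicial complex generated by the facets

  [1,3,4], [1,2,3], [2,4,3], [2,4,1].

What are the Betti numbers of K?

Fix the vertex order 1 < 2 < 3 < 4 and write every simplex with vertices in increasing order. Then dim K = 2 and the simplices of K are:

  0-simplices (4): [1], [2], [3], [4]
  1-simplices (6): [1,2], [1,3], [1,4], [2,3], [2,4], [3,4]
  2-simplices (4): [1,2,3], [1,2,4], [1,3,4], [2,3,4]

Hence C_0 ≅ Z^4, C_1 ≅ Z^6, C_2 ≅ Z^4.

The boundary map ∂_1: C_1 → C_0 sends each edge [p,q] (with p < q) to q − p. For instance
  ∂[2,3] = [3] − [2].
This gives a 4×6 integer matrix of rank 3; reducing to Smith normal form yields diagonal entries (1,1,1).

Boundary ∂_2: C_2 → C_1 acts by ∂[p,q,r] = [q,r] − [p,r] + [p,q]. For instance
  ∂[2,3,4] = [3,4] − [2,4] + [2,3],
  ∂[1,2,4] = [2,4] − [1,4] + [1,2].
This gives a 6×4 integer matrix of rank 3; reducing to Smith normal form yields diagonal entries (1,1,1).

Now H_k = ker ∂_k / im ∂_{k+1}, so:

  H_0: rank C_0 − rank ∂_1 = 4 − 3 = 1, and the invariant factors of ∂_1 are all 1, so H_0 ≅ Z.
  H_1: rank ker ∂_1 − rank ∂_2 = (6 − 3) − 3 = 0, and the invariant factors of ∂_2 are all 1, so H_1 ≅ 0.
  H_2: rank ker ∂_2 − rank ∂_3 = (4 − 3) − 0 = 1, and there is no ∂_3, so H_2 ≅ Z.

Hence the Betti numbers are b_0 = 1, b_1 = 0, b_2 = 1.

b_0 = 1, b_1 = 0, b_2 = 1.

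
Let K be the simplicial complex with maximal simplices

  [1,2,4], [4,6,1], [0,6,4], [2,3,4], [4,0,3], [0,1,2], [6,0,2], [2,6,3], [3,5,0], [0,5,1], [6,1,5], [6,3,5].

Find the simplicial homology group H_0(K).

H_0 = Z.

Fix the vertex order 0 < 1 < 2 < 3 < 4 < 5 < 6 and write every simplex with vertices in increasing order. Then dim K = 2 and the simplices of K are:

  0-simplices (7): [0], [1], [2], [3], [4], [5], [6]
  1-simplices (18): [0,1], [0,2], [0,3], [0,4], [0,5], [0,6], [1,2], [1,4], [1,5], [1,6], [2,3], [2,4], [2,6], [3,4], [3,5], [3,6], [4,6], [5,6]
  2-simplices (12): [0,1,2], [0,1,5], [0,2,6], [0,3,4], [0,3,5], [0,4,6], [1,2,4], [1,4,6], [1,5,6], [2,3,4], [2,3,6], [3,5,6]

Hence C_0 ≅ Z^7, C_1 ≅ Z^18, C_2 ≅ Z^12.

∂_1: C_1 → C_0 maps an edge to its endpoints' difference, ∂[p,q] = q − p.
The 7×18 boundary matrix has rank 6 and Smith normal form diag(1,1,1,1,1,1).

∂_2: C_2 → C_1 sends each 2-simplex [p,q,r] to [q,r] − [p,r] + [p,q]. For instance
  ∂[2,3,6] = [3,6] − [2,6] + [2,3],
  ∂[0,3,4] = [3,4] − [0,4] + [0,3].
As a 18×12 matrix over Z this has rank 12, with invariant factors (1,1,1,1,1,1,1,1,1,1,1,2).

Now H_k = ker ∂_k / im ∂_{k+1}, so:

  H_0: rank C_0 − rank ∂_1 = 7 − 6 = 1, and the invariant factors of ∂_1 are all 1, so H_0 ≅ Z.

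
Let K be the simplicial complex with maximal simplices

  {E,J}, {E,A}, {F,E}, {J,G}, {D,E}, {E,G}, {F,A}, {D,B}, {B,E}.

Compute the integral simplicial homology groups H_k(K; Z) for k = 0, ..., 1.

We work with the vertex ordering A < B < D < E < F < G < J. The simplices of K, each written with vertices in increasing order, are:

  0-simplices (7): A, B, D, E, F, G, J
  1-simplices (9): AE, AF, BD, BE, DE, EF, EG, EJ, GJ

so the chain groups are C_0 ≅ Z^7, C_1 ≅ Z^9.

Boundary ∂_1: C_1 → C_0 sends each edge [p,q] (with p < q) to q − p. For instance
  ∂AE = E − A.
The resulting 7×9 matrix has rank 6, and its Smith normal form has invariant factors (1,1,1,1,1,1).

From H_k ≅ ker(∂_k) / im(∂_{k+1}) we obtain:

  H_0: rank C_0 − rank ∂_1 = 7 − 6 = 1, and the invariant factors of ∂_1 are all 1, so H_0 = Z.
  H_1: rank ker ∂_1 − rank ∂_2 = (9 − 6) − 0 = 3, and there is no ∂_2, so H_1 = Z^3.

H_0 ≅ Z,  H_1 ≅ Z^3.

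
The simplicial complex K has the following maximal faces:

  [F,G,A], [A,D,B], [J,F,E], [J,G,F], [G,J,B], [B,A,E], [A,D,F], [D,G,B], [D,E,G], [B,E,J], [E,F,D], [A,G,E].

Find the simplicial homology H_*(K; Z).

H_0 ≅ Z,  H_1 ≅ Z/2,  H_2 = 0.

K has 7 vertices, 18 edges, 12 triangles.
rank ∂_0 = 0, rank ∂_1 = 6 ⇒ b_0 = 7 − 0 − 6 = 1; all invariant factors of ∂_1 are 1 so no torsion. So H_0 = Z.
rank ∂_1 = 6, rank ∂_2 = 12 ⇒ b_1 = 18 − 6 − 12 = 0; ∂_2 has invariant factor(s) [2] giving torsion. So H_1 = Z/2.
rank ∂_2 = 12, rank ∂_3 = 0 ⇒ b_2 = 12 − 12 − 0 = 0. So H_2 = 0.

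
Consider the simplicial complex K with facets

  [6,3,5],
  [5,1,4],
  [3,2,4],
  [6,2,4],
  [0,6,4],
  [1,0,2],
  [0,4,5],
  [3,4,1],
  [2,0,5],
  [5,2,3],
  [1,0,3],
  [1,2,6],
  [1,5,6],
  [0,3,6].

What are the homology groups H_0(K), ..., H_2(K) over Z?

Order the vertices as 0 < 1 < 2 < 3 < 4 < 5 < 6. Listing each simplex with vertices in this order, K has dimension 2 with simplices:

  0-simplices (7): [0], [1], [2], [3], [4], [5], [6]
  1-simplices (21): [0,1], [0,2], [0,3], [0,4], [0,5], [0,6], [1,2], [1,3], [1,4], [1,5], [1,6], [2,3], [2,4], [2,5], [2,6], [3,4], [3,5], [3,6], [4,5], [4,6], [5,6]
  2-simplices (14): [0,1,2], [0,1,3], [0,2,5], [0,3,6], [0,4,5], [0,4,6], [1,2,6], [1,3,4], [1,4,5], [1,5,6], [2,3,4], [2,3,5], [2,4,6], [3,5,6]

so the chain groups are C_0 ≅ Z^7, C_1 ≅ Z^21, C_2 ≅ Z^14.

Boundary ∂_1: C_1 → C_0 maps an edge to its endpoints' difference, ∂[p,q] = q − p. For instance
  ∂[2,4] = [4] − [2].
The 7×21 boundary matrix has rank 6 and Smith normal form diag(1,1,1,1,1,1).

The boundary map ∂_2: C_2 → C_1 maps a triangle to the signed sum of its edges. For instance
  ∂[3,5,6] = [5,6] − [3,6] + [3,5],
  ∂[0,4,5] = [4,5] − [0,5] + [0,4].
As a 21×14 matrix over Z this has rank 13, with invariant factors (1,1,1,1,1,1,1,1,1,1,1,1,1).

Now H_k = ker ∂_k / im ∂_{k+1}, so:

  H_0: rank C_0 − rank ∂_1 = 7 − 6 = 1, and the invariant factors of ∂_1 are all 1, so H_0 = Z.
  H_1: rank ker ∂_1 − rank ∂_2 = (21 − 6) − 13 = 2, and the invariant factors of ∂_2 are all 1, so H_1 = Z^2.
  H_2: rank ker ∂_2 − rank ∂_3 = (14 − 13) − 0 = 1, and there is no ∂_3, so H_2 = Z.

As a check, the Euler characteristic is 7 − 21 + 14 = 0, which agrees with 1 − 2 + 1 = 0.

H_0 ≅ Z,  H_1 ≅ Z^2,  H_2 ≅ Z.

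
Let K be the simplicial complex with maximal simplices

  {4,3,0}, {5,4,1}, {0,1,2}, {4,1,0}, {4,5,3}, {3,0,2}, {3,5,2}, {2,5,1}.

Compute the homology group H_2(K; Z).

K has 6 vertices, 12 edges, 8 triangles.
rank ∂_2 = 7, rank ∂_3 = 0 ⇒ b_2 = 8 − 7 − 0 = 1. So H_2 = Z.

H_2 ≅ Z.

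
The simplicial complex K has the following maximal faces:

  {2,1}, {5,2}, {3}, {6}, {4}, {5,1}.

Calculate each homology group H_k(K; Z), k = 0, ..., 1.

We work with the vertex ordering 1 < 2 < 3 < 4 < 5 < 6. The simplices of K, each written with vertices in increasing order, are:

  0-simplices (6): [1], [2], [3], [4], [5], [6]
  1-simplices (3): [1,2], [1,5], [2,5]

giving chain groups C_0 ≅ Z^6, C_1 ≅ Z^3.

Boundary ∂_1: C_1 → C_0 is given by ∂[p,q] = [q] − [p]. For instance
  ∂[2,5] = [5] − [2].
This gives a 6×3 integer matrix of rank 2; reducing to Smith normal form yields diagonal entries (1,1).

Now H_k = ker ∂_k / im ∂_{k+1}, so:

  H_0: rank C_0 − rank ∂_1 = 6 − 2 = 4, and the invariant factors of ∂_1 are all 1, so H_0 ≅ Z^4.
  H_1: rank ker ∂_1 − rank ∂_2 = (3 − 2) − 0 = 1, and there is no ∂_2, so H_1 ≅ Z.

(K is a triangulation of the disjoint union of the circle S^1 and a set of 3 points.)

H_0 = Z^4,  H_1 = Z.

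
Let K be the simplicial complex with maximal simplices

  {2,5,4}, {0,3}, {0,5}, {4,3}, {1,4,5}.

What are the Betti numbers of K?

We work with the vertex ordering 0 < 1 < 2 < 3 < 4 < 5. The simplices of K, each written with vertices in increasing order, are:

  0-simplices (6): [0], [1], [2], [3], [4], [5]
  1-simplices (8): [0,3], [0,5], [1,4], [1,5], [2,4], [2,5], [3,4], [4,5]
  2-simplices (2): [1,4,5], [2,4,5]

Hence C_0 ≅ Z^6, C_1 ≅ Z^8, C_2 ≅ Z^2.

The boundary map ∂_1: C_1 → C_0 sends each edge [p,q] (with p < q) to q − p. For instance
  ∂[2,5] = [5] − [2].
This gives a 6×8 integer matrix of rank 5; reducing to Smith normal form yields diagonal entries (1,1,1,1,1).

The boundary map ∂_2: C_2 → C_1 maps a triangle to the signed sum of its edges. For instance
  ∂[1,4,5] = [4,5] − [1,5] + [1,4],
  ∂[2,4,5] = [4,5] − [2,5] + [2,4].
The 8×2 boundary matrix has rank 2 and Smith normal form diag(1,1).

Reading off H_k = ker ∂_k / im ∂_{k+1}:

  H_0: rank C_0 − rank ∂_1 = 6 − 5 = 1, and the invariant factors of ∂_1 are all 1, so H_0 ≅ Z.
  H_1: rank ker ∂_1 − rank ∂_2 = (8 − 5) − 2 = 1, and the invariant factors of ∂_2 are all 1, so H_1 ≅ Z.
  H_2: rank ker ∂_2 − rank ∂_3 = (2 − 2) − 0 = 0, and there is no ∂_3, so H_2 ≅ 0.

As a check, the Euler characteristic is 6 − 8 + 2 = 0, which agrees with 1 − 1 + 0 = 0.

Hence the Betti numbers are b_0 = 1, b_1 = 1, b_2 = 0.

b_0 = 1, b_1 = 1, b_2 = 0.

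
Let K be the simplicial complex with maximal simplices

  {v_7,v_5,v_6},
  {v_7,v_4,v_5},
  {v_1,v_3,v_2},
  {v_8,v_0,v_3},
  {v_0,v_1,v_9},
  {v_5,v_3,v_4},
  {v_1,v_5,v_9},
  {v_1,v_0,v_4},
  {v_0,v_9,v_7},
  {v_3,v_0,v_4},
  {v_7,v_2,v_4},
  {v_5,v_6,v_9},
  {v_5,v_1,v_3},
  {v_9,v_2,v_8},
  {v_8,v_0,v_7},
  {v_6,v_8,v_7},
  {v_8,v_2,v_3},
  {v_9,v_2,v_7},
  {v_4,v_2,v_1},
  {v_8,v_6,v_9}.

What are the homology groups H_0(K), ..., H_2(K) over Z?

K has 10 vertices, 30 edges, 20 triangles.
rank ∂_0 = 0, rank ∂_1 = 9 ⇒ b_0 = 10 − 0 − 9 = 1; all invariant factors of ∂_1 are 1 so no torsion. So H_0 = Z.
rank ∂_1 = 9, rank ∂_2 = 20 ⇒ b_1 = 30 − 9 − 20 = 1; ∂_2 has invariant factor(s) [2] giving torsion. So H_1 = Z × Z/2.
rank ∂_2 = 20, rank ∂_3 = 0 ⇒ b_2 = 20 − 20 − 0 = 0. So H_2 = 0.

H_0 = Z,  H_1 = Z × Z/2,  H_2 = 0.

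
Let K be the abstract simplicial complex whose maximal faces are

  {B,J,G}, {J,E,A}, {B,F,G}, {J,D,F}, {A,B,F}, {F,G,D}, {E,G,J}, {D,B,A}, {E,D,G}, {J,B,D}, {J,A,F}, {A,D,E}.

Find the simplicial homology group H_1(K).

Order the vertices as A < B < D < E < F < G < J. Listing each simplex with vertices in this order, K has dimension 2 with simplices:

  0-simplices (7): A, B, D, E, F, G, J
  1-simplices (18): AB, AD, AE, AF, AJ, BD, BF, BG, BJ, DE, DF, DG, DJ, EG, EJ, FG, FJ, GJ
  2-simplices (12): ABD, ABF, ADE, AEJ, AFJ, BDJ, BFG, BGJ, DEG, DFG, DFJ, EGJ

giving chain groups C_0 ≅ Z^7, C_1 ≅ Z^18, C_2 ≅ Z^12.

∂_1: C_1 → C_0 sends each edge [p,q] (with p < q) to q − p. For instance
  ∂DE = E − D.
As a 7×18 matrix over Z this has rank 6, with invariant factors (1,1,1,1,1,1).

∂_2: C_2 → C_1 maps a triangle to the signed sum of its edges. For instance
  ∂BFG = FG − BG + BF,
  ∂DFJ = FJ − DJ + DF.
As a 18×12 matrix over Z this has rank 12, with invariant factors (1,1,1,1,1,1,1,1,1,1,1,2).

From H_k ≅ ker(∂_k) / im(∂_{k+1}) we obtain:

  H_1: rank ker ∂_1 − rank ∂_2 = (18 − 6) − 12 = 0, and ∂_2 has invariant factor 2 > 1, so H_1 ≅ Z_2.

H_1 ≅ Z_2.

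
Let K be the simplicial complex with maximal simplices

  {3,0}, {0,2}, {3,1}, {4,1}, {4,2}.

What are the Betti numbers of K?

b_0 = 1, b_1 = 1.

Take the total order 0 < 1 < 2 < 3 < 4 on the vertex set. Then K (dimension 1) consists of the simplices:

  0-simplices (5): [0], [1], [2], [3], [4]
  1-simplices (5): [0,2], [0,3], [1,3], [1,4], [2,4]

so the chain groups are C_0 ≅ Z^5, C_1 ≅ Z^5.

The boundary map ∂_1: C_1 → C_0 sends each edge [p,q] (with p < q) to q − p. For instance
  ∂[0,2] = [2] − [0].
The resulting 5×5 matrix has rank 4, and its Smith normal form has invariant factors (1,1,1,1).

Computing H_k = (kernel of ∂_k) / (image of ∂_{k+1}):

  H_0: rank C_0 − rank ∂_1 = 5 − 4 = 1, and the invariant factors of ∂_1 are all 1, so H_0 ≅ Z.
  H_1: rank ker ∂_1 − rank ∂_2 = (5 − 4) − 0 = 1, and there is no ∂_2, so H_1 ≅ Z.

Hence the Betti numbers are b_0 = 1, b_1 = 1.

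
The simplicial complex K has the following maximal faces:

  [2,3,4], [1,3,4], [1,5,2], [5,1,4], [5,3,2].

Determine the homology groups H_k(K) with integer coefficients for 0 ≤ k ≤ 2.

Order the vertices as 1 < 2 < 3 < 4 < 5. Listing each simplex with vertices in this order, K has dimension 2 with simplices:

  0-simplices (5): [1], [2], [3], [4], [5]
  1-simplices (10): [1,2], [1,3], [1,4], [1,5], [2,3], [2,4], [2,5], [3,4], [3,5], [4,5]
  2-simplices (5): [1,2,5], [1,3,4], [1,4,5], [2,3,4], [2,3,5]

so the chain groups are C_0 ≅ Z^5, C_1 ≅ Z^10, C_2 ≅ Z^5.

Boundary ∂_1: C_1 → C_0 is given by ∂[p,q] = [q] − [p]. For instance
  ∂[3,4] = [4] − [3].
The 5×10 boundary matrix has rank 4 and Smith normal form diag(1,1,1,1).

∂_2: C_2 → C_1 sends each 2-simplex [p,q,r] to [q,r] − [p,r] + [p,q]. For instance
  ∂[2,3,4] = [3,4] − [2,4] + [2,3],
  ∂[1,4,5] = [4,5] − [1,5] + [1,4].
This gives a 10×5 integer matrix of rank 5; reducing to Smith normal form yields diagonal entries (1,1,1,1,1).

Computing H_k = (kernel of ∂_k) / (image of ∂_{k+1}):

  H_0: rank C_0 − rank ∂_1 = 5 − 4 = 1, and the invariant factors of ∂_1 are all 1, so H_0 = Z.
  H_1: rank ker ∂_1 − rank ∂_2 = (10 − 4) − 5 = 1, and the invariant factors of ∂_2 are all 1, so H_1 = Z.
  H_2: rank ker ∂_2 − rank ∂_3 = (5 − 5) − 0 = 0, and there is no ∂_3, so H_2 = 0.

H_0 = Z,  H_1 = Z,  H_2 = 0.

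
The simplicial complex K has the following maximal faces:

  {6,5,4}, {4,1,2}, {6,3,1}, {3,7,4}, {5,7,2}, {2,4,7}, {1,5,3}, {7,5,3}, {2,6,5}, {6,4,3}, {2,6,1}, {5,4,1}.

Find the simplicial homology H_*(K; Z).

We work with the vertex ordering 1 < 2 < 3 < 4 < 5 < 6 < 7. The simplices of K, each written with vertices in increasing order, are:

  0-simplices (7): [1], [2], [3], [4], [5], [6], [7]
  1-simplices (18): [1,2], [1,3], [1,4], [1,5], [1,6], [2,4], [2,5], [2,6], [2,7], [3,4], [3,5], [3,6], [3,7], [4,5], [4,6], [4,7], [5,6], [5,7]
  2-simplices (12): [1,2,4], [1,2,6], [1,3,5], [1,3,6], [1,4,5], [2,4,7], [2,5,6], [2,5,7], [3,4,6], [3,4,7], [3,5,7], [4,5,6]

Hence C_0 ≅ Z^7, C_1 ≅ Z^18, C_2 ≅ Z^12.

∂_1: C_1 → C_0 maps an edge to its endpoints' difference, ∂[p,q] = q − p. For instance
  ∂[4,7] = [7] − [4].
As a 7×18 matrix over Z this has rank 6, with invariant factors (1,1,1,1,1,1).

∂_2: C_2 → C_1 sends each 2-simplex [p,q,r] to [q,r] − [p,r] + [p,q]. For instance
  ∂[3,5,7] = [5,7] − [3,7] + [3,5],
  ∂[2,5,6] = [5,6] − [2,6] + [2,5].
The resulting 18×12 matrix has rank 12, and its Smith normal form has invariant factors (1,1,1,1,1,1,1,1,1,1,1,2).

Now H_k = ker ∂_k / im ∂_{k+1}, so:

  H_0: rank C_0 − rank ∂_1 = 7 − 6 = 1, and the invariant factors of ∂_1 are all 1, so H_0 ≅ Z.
  H_1: rank ker ∂_1 − rank ∂_2 = (18 − 6) − 12 = 0, and ∂_2 has invariant factor 2 > 1, so H_1 ≅ Z/2.
  H_2: rank ker ∂_2 − rank ∂_3 = (12 − 12) − 0 = 0, and there is no ∂_3, so H_2 ≅ 0.

H_0 = Z,  H_1 = Z/2,  H_2 = 0.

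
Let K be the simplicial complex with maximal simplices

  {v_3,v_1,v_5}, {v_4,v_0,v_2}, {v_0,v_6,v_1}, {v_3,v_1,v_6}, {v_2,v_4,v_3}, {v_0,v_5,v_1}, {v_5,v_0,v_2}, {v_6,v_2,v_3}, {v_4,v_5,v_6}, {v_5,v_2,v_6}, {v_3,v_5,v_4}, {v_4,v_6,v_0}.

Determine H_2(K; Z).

Take the total order v_0 < v_1 < v_2 < v_3 < v_4 < v_5 < v_6 on the vertex set. Then K (dimension 2) consists of the simplices:

  0-simplices (7): [v_0], [v_1], [v_2], [v_3], [v_4], [v_5], [v_6]
  1-simplices (18): (18 of them)
  2-simplices (12): (12 of them)

so the chain groups are C_0 ≅ Z^7, C_1 ≅ Z^18, C_2 ≅ Z^12.

Boundary ∂_1: C_1 → C_0 maps an edge to its endpoints' difference, ∂[p,q] = q − p. For instance
  ∂[v_5,v_6] = [v_6] − [v_5].
The resulting 7×18 matrix has rank 6, and its Smith normal form has invariant factors (1,1,1,1,1,1).

The boundary map ∂_2: C_2 → C_1 maps a triangle to the signed sum of its edges. For instance
  ∂[v_4,v_5,v_6] = [v_5,v_6] − [v_4,v_6] + [v_4,v_5],
  ∂[v_2,v_3,v_6] = [v_3,v_6] − [v_2,v_6] + [v_2,v_3].
The resulting 18×12 matrix has rank 12, and its Smith normal form has invariant factors (1,1,1,1,1,1,1,1,1,1,1,2).

Now H_k = ker ∂_k / im ∂_{k+1}, so:

  H_2: rank ker ∂_2 − rank ∂_3 = (12 − 12) − 0 = 0, and there is no ∂_3, so H_2 = 0.

H_2 = 0.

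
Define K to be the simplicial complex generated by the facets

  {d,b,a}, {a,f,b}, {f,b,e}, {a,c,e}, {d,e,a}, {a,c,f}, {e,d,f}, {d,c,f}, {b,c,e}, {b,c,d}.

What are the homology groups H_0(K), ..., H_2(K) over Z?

H_0 ≅ Z,  H_1 ≅ Z/2Z,  H_2 = 0.

Fix the vertex order a < b < c < d < e < f and write every simplex with vertices in increasing order. Then dim K = 2 and the simplices of K are:

  0-simplices (6): a, b, c, d, e, f
  1-simplices (15): ab, ac, ad, ae, af, bc, bd, be, bf, cd, ce, cf, de, df, ef
  2-simplices (10): abd, abf, ace, acf, ade, bcd, bce, bef, cdf, def

giving chain groups C_0 ≅ Z^6, C_1 ≅ Z^15, C_2 ≅ Z^10.

Boundary ∂_1: C_1 → C_0 maps an edge to its endpoints' difference, ∂[p,q] = q − p.
As a 6×15 matrix over Z this has rank 5, with invariant factors (1,1,1,1,1).

The boundary map ∂_2: C_2 → C_1 acts by ∂[p,q,r] = [q,r] − [p,r] + [p,q]. For instance
  ∂bce = ce − be + bc,
  ∂bcd = cd − bd + bc.
The resulting 15×10 matrix has rank 10, and its Smith normal form has invariant factors (1,1,1,1,1,1,1,1,1,2).

From H_k ≅ ker(∂_k) / im(∂_{k+1}) we obtain:

  H_0: rank C_0 − rank ∂_1 = 6 − 5 = 1, and the invariant factors of ∂_1 are all 1, so H_0 = Z.
  H_1: rank ker ∂_1 − rank ∂_2 = (15 − 5) − 10 = 0, and ∂_2 has invariant factor 2 > 1, so H_1 = Z/2Z.
  H_2: rank ker ∂_2 − rank ∂_3 = (10 − 10) − 0 = 0, and there is no ∂_3, so H_2 = 0.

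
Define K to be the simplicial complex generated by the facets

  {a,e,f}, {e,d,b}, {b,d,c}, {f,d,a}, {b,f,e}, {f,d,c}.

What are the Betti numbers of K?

K has 6 vertices, 12 edges, 6 triangles.
rank ∂_0 = 0, rank ∂_1 = 5 ⇒ b_0 = 6 − 0 − 5 = 1; all invariant factors of ∂_1 are 1 so no torsion. So H_0 = Z.
rank ∂_1 = 5, rank ∂_2 = 6 ⇒ b_1 = 12 − 5 − 6 = 1; all invariant factors of ∂_2 are 1 so no torsion. So H_1 = Z.
rank ∂_2 = 6, rank ∂_3 = 0 ⇒ b_2 = 6 − 6 − 0 = 0. So H_2 = 0.

b_0 = 1, b_1 = 1, b_2 = 0.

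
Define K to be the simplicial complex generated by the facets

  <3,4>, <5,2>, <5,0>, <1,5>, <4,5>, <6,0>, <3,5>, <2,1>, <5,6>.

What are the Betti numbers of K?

b_0 = 1, b_1 = 3.

We work with the vertex ordering 0 < 1 < 2 < 3 < 4 < 5 < 6. The simplices of K, each written with vertices in increasing order, are:

  0-simplices (7): [0], [1], [2], [3], [4], [5], [6]
  1-simplices (9): [0,5], [0,6], [1,2], [1,5], [2,5], [3,4], [3,5], [4,5], [5,6]

so the chain groups are C_0 ≅ Z^7, C_1 ≅ Z^9.

The boundary map ∂_1: C_1 → C_0 sends each edge [p,q] (with p < q) to q − p. For instance
  ∂[5,6] = [6] − [5].
This gives a 7×9 integer matrix of rank 6; reducing to Smith normal form yields diagonal entries (1,1,1,1,1,1).

Reading off H_k = ker ∂_k / im ∂_{k+1}:

  H_0: rank C_0 − rank ∂_1 = 7 − 6 = 1, and the invariant factors of ∂_1 are all 1, so H_0 = Z.
  H_1: rank ker ∂_1 − rank ∂_2 = (9 − 6) − 0 = 3, and there is no ∂_2, so H_1 = Z^3.

As a check, the Euler characteristic is 7 − 9 = -2, which agrees with 1 − 3 = -2.

Hence the Betti numbers are b_0 = 1, b_1 = 3.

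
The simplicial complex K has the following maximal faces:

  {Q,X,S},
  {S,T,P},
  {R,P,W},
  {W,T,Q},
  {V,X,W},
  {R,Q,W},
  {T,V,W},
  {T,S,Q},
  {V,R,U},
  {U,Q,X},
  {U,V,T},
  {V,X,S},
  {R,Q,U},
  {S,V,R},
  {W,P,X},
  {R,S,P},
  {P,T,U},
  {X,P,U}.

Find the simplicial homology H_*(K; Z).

H_0 ≅ Z,  H_1 ≅ Z^2,  H_2 ≅ Z.

We work with the vertex ordering P < Q < R < S < T < U < V < W < X. The simplices of K, each written with vertices in increasing order, are:

  0-simplices (9): P, Q, R, S, T, U, V, W, X
  1-simplices (27): PR, PS, PT, PU, PW, PX, QR, QS, QT, QU, QW, QX, RS, RU, RV, RW, ST, SV, SX, TU, TV, TW, UV, UX, VW, VX, WX
  2-simplices (18): PRS, PRW, PST, PTU, PUX, PWX, QRU, QRW, QST, QSX, QTW, QUX, RSV, RUV, SVX, TUV, TVW, VWX

giving chain groups C_0 ≅ Z^9, C_1 ≅ Z^27, C_2 ≅ Z^18.

Boundary ∂_1: C_1 → C_0 sends each edge [p,q] (with p < q) to q − p.
This gives a 9×27 integer matrix of rank 8; reducing to Smith normal form yields diagonal entries (1,1,1,1,1,1,1,1).

Boundary ∂_2: C_2 → C_1 maps a triangle to the signed sum of its edges. For instance
  ∂QSX = SX − QX + QS,
  ∂QUX = UX − QX + QU.
As a 27×18 matrix over Z this has rank 17, with invariant factors (1,1,1,1,1,1,1,1,1,1,1,1,1,1,1,1,1).

From H_k ≅ ker(∂_k) / im(∂_{k+1}) we obtain:

  H_0: rank C_0 − rank ∂_1 = 9 − 8 = 1, and the invariant factors of ∂_1 are all 1, so H_0 ≅ Z.
  H_1: rank ker ∂_1 − rank ∂_2 = (27 − 8) − 17 = 2, and the invariant factors of ∂_2 are all 1, so H_1 ≅ Z^2.
  H_2: rank ker ∂_2 − rank ∂_3 = (18 − 17) − 0 = 1, and there is no ∂_3, so H_2 ≅ Z.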